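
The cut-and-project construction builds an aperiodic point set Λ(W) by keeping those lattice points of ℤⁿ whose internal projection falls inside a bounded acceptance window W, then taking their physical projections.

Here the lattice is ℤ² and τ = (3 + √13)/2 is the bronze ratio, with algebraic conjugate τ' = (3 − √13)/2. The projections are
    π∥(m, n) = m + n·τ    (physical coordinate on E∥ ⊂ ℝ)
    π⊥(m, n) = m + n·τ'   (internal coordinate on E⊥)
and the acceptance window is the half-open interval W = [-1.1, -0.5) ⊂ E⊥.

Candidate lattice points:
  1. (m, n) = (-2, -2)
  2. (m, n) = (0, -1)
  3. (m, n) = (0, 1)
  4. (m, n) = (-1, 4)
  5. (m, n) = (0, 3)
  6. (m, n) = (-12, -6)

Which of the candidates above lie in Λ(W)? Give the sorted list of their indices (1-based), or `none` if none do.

Compute τ' = (3−√13)/2 = -0.3028, so π⊥(m,n) = m -0.3028·n.
#1 (-2,-2): internal coord -2 + (-2)·τ' = -1.3944; -1.3944 ∉ [-1.1, -0.5) → out
#2 (0,-1): internal coord 0 + (-1)·τ' = +0.3028; +0.3028 ∉ [-1.1, -0.5) → out
#3 (0,1): internal coord 0 + (1)·τ' = -0.3028; -0.3028 ∉ [-1.1, -0.5) → out
#4 (-1,4): internal coord -1 + (4)·τ' = -2.2111; -2.2111 ∉ [-1.1, -0.5) → out
#5 (0,3): internal coord 0 + (3)·τ' = -0.9083; -0.9083 ∈ [-1.1, -0.5) → IN Λ
#6 (-12,-6): internal coord -12 + (-6)·τ' = -10.1833; -10.1833 ∉ [-1.1, -0.5) → out

5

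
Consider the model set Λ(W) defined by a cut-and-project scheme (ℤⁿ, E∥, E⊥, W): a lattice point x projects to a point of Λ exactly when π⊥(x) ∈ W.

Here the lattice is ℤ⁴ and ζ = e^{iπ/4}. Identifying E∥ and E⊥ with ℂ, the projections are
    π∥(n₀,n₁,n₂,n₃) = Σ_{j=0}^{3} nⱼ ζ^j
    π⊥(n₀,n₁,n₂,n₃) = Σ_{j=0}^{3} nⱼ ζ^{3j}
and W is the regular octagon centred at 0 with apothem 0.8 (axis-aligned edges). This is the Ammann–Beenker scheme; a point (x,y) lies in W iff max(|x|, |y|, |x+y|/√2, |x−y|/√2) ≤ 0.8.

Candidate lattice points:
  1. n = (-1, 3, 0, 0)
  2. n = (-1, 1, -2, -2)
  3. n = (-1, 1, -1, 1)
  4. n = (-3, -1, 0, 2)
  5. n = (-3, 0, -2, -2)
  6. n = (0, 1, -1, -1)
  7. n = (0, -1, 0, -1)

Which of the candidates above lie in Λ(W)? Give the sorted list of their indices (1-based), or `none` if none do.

Internal map: ζ^{3j} for j=0..3 gives (1,0), (−√2/2,√2/2), (0,−1), (√2/2,√2/2).
candidate 1: n = (-1, 3, 0, 0) → π⊥ ≈ (-3.12132, +2.12132); max(|x|,|y|,|x±y|/√2) = 3.70711 > 0.8 ⇒ ∉ W
candidate 2: n = (-1, 1, -2, -2) → π⊥ ≈ (-3.12132, +1.29289); max(|x|,|y|,|x±y|/√2) = 3.12132 > 0.8 ⇒ ∉ W
candidate 3: n = (-1, 1, -1, 1) → π⊥ ≈ (-1.00000, +2.41421); max(|x|,|y|,|x±y|/√2) = 2.41421 > 0.8 ⇒ ∉ W
candidate 4: n = (-3, -1, 0, 2) → π⊥ ≈ (-0.87868, +0.70711); max(|x|,|y|,|x±y|/√2) = 1.12132 > 0.8 ⇒ ∉ W
candidate 5: n = (-3, 0, -2, -2) → π⊥ ≈ (-4.41421, +0.58579); max(|x|,|y|,|x±y|/√2) = 4.41421 > 0.8 ⇒ ∉ W
candidate 6: n = (0, 1, -1, -1) → π⊥ ≈ (-1.41421, +1.00000); max(|x|,|y|,|x±y|/√2) = 1.70711 > 0.8 ⇒ ∉ W
candidate 7: n = (0, -1, 0, -1) → π⊥ ≈ (+0.00000, -1.41421); max(|x|,|y|,|x±y|/√2) = 1.41421 > 0.8 ⇒ ∉ W

none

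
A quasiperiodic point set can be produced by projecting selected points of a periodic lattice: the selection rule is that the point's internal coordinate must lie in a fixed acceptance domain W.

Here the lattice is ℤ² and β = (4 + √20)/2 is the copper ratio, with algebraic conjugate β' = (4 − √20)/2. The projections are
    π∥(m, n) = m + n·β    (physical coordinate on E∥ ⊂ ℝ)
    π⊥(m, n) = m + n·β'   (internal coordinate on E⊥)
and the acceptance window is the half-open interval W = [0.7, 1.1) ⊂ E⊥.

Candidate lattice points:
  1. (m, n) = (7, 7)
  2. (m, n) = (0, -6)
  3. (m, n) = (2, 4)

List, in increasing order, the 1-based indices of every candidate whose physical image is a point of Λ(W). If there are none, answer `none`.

3

β' = (4−√20)/2 ≈ -0.2361.
#1 (7,7): internal coord 7 + (7)·β' = +5.3475; +5.3475 ∉ [0.7, 1.1) → out
#2 (0,-6): internal coord 0 + (-6)·β' = +1.4164; +1.4164 ∉ [0.7, 1.1) → out
#3 (2,4): internal coord 2 + (4)·β' = +1.0557; +1.0557 ∈ [0.7, 1.1) → IN Λ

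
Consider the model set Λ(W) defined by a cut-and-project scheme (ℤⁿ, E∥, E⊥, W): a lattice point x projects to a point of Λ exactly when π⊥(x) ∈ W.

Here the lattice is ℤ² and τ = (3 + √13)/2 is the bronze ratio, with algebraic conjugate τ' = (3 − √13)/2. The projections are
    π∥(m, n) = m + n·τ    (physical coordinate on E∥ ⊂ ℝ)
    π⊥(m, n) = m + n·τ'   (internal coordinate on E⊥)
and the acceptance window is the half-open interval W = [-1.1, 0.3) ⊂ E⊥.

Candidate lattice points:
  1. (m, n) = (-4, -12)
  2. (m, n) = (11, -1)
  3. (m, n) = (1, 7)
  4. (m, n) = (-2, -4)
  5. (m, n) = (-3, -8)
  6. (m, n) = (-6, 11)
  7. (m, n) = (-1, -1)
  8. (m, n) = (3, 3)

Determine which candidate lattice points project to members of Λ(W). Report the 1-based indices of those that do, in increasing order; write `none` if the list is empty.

1, 4, 5, 7

Compute τ' = (3−√13)/2 = -0.3028, so π⊥(m,n) = m -0.3028·n.
candidate 1: (m,n)=(-4,-12) → π∥ = -4-12·τ ≈ -43.6333, π⊥ = -4-12·τ' ≈ -0.3667 ∈ [-1.1, 0.3) ⇒ IN Λ
candidate 2: (m,n)=(11,-1) → π∥ = 11-1·τ ≈ 7.6972, π⊥ = 11-1·τ' ≈ 11.3028 ∉ [-1.1, 0.3) ⇒ out
candidate 3: (m,n)=(1,7) → π∥ = 1+7·τ ≈ 24.1194, π⊥ = 1+7·τ' ≈ -1.1194 ∉ [-1.1, 0.3) ⇒ out
candidate 4: (m,n)=(-2,-4) → π∥ = -2-4·τ ≈ -15.2111, π⊥ = -2-4·τ' ≈ -0.7889 ∈ [-1.1, 0.3) ⇒ IN Λ
candidate 5: (m,n)=(-3,-8) → π∥ = -3-8·τ ≈ -29.4222, π⊥ = -3-8·τ' ≈ -0.5778 ∈ [-1.1, 0.3) ⇒ IN Λ
candidate 6: (m,n)=(-6,11) → π∥ = -6+11·τ ≈ 30.3305, π⊥ = -6+11·τ' ≈ -9.3305 ∉ [-1.1, 0.3) ⇒ out
candidate 7: (m,n)=(-1,-1) → π∥ = -1-1·τ ≈ -4.3028, π⊥ = -1-1·τ' ≈ -0.6972 ∈ [-1.1, 0.3) ⇒ IN Λ
candidate 8: (m,n)=(3,3) → π∥ = 3+3·τ ≈ 12.9083, π⊥ = 3+3·τ' ≈ 2.0917 ∉ [-1.1, 0.3) ⇒ out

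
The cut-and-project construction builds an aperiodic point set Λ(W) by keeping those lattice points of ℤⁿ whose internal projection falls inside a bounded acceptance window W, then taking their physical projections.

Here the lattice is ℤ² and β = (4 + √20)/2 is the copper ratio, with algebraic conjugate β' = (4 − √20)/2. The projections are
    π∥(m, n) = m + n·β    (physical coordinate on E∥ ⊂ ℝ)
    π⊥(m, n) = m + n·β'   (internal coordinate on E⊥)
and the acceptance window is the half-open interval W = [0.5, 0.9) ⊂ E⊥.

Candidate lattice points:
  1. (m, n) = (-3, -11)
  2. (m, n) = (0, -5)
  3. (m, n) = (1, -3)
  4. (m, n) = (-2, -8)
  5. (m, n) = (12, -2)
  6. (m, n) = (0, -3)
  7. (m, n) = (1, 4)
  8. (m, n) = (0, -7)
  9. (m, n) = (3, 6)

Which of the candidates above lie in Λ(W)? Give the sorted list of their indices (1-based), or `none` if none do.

β' = (4−√20)/2 ≈ -0.23607.
#1 (-3,-11): internal coord -3 + (-11)·β' = -0.40325; -0.40325 ∉ [0.5, 0.9) → out
#2 (0,-5): internal coord 0 + (-5)·β' = +1.18034; +1.18034 ∉ [0.5, 0.9) → out
#3 (1,-3): internal coord 1 + (-3)·β' = +1.70820; +1.70820 ∉ [0.5, 0.9) → out
#4 (-2,-8): internal coord -2 + (-8)·β' = -0.11146; -0.11146 ∉ [0.5, 0.9) → out
#5 (12,-2): internal coord 12 + (-2)·β' = +12.47214; +12.47214 ∉ [0.5, 0.9) → out
#6 (0,-3): internal coord 0 + (-3)·β' = +0.70820; +0.70820 ∈ [0.5, 0.9) → IN Λ
#7 (1,4): internal coord 1 + (4)·β' = +0.05573; +0.05573 ∉ [0.5, 0.9) → out
#8 (0,-7): internal coord 0 + (-7)·β' = +1.65248; +1.65248 ∉ [0.5, 0.9) → out
#9 (3,6): internal coord 3 + (6)·β' = +1.58359; +1.58359 ∉ [0.5, 0.9) → out

6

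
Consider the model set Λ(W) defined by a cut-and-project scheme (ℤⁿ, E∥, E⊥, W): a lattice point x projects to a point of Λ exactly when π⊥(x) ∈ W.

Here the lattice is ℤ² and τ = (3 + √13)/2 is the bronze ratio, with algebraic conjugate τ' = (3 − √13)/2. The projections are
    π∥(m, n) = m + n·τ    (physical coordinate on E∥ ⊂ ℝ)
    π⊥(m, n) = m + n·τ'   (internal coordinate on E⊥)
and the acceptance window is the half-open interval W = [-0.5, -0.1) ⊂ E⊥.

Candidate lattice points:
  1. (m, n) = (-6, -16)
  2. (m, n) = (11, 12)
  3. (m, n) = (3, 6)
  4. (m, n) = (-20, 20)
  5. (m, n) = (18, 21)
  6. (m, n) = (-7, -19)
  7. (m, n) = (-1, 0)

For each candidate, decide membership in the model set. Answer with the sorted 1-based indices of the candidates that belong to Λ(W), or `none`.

none

Compute τ' = (3−√13)/2 = -0.302776, so π⊥(m,n) = m -0.302776·n.
#1 (-6,-16): internal coord -6 + (-16)·τ' = -1.155590; -1.155590 ∉ [-0.5, -0.1) → out
#2 (11,12): internal coord 11 + (12)·τ' = +7.366692; +7.366692 ∉ [-0.5, -0.1) → out
#3 (3,6): internal coord 3 + (6)·τ' = +1.183346; +1.183346 ∉ [-0.5, -0.1) → out
#4 (-20,20): internal coord -20 + (20)·τ' = -26.055513; -26.055513 ∉ [-0.5, -0.1) → out
#5 (18,21): internal coord 18 + (21)·τ' = +11.641712; +11.641712 ∉ [-0.5, -0.1) → out
#6 (-7,-19): internal coord -7 + (-19)·τ' = -1.247263; -1.247263 ∉ [-0.5, -0.1) → out
#7 (-1,0): internal coord -1 + (0)·τ' = -1.000000; -1.000000 ∉ [-0.5, -0.1) → out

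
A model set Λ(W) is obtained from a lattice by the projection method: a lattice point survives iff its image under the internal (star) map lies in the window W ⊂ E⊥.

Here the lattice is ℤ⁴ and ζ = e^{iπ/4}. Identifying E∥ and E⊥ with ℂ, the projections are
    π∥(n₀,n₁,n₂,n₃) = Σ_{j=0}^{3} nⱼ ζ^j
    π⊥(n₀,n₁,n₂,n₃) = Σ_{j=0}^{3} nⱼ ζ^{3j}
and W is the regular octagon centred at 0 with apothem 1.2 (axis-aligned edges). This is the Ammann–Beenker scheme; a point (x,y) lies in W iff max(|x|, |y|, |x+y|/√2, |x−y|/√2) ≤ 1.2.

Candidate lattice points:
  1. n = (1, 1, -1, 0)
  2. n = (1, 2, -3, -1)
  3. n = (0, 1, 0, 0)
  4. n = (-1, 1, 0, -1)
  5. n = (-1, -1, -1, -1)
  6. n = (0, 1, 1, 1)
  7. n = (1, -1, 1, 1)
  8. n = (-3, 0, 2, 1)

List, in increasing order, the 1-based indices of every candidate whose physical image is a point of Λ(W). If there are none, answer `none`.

Internal map: ζ^{3j} for j=0..3 gives (1,0), (−√2/2,√2/2), (0,−1), (√2/2,√2/2).
#1 (1, 1, -1, 0): internal (0.29289, 1.70711); octagon support 1.70711 vs apothem 1.2 → ∉ W
#2 (1, 2, -3, -1): internal (-1.12132, 3.70711); octagon support 3.70711 vs apothem 1.2 → ∉ W
#3 (0, 1, 0, 0): internal (-0.70711, 0.70711); octagon support 1.00000 vs apothem 1.2 → ∈ W
#4 (-1, 1, 0, -1): internal (-2.41421, 0.00000); octagon support 2.41421 vs apothem 1.2 → ∉ W
#5 (-1, -1, -1, -1): internal (-1.00000, -0.41421); octagon support 1.00000 vs apothem 1.2 → ∈ W
#6 (0, 1, 1, 1): internal (0.00000, 0.41421); octagon support 0.41421 vs apothem 1.2 → ∈ W
#7 (1, -1, 1, 1): internal (2.41421, -1.00000); octagon support 2.41421 vs apothem 1.2 → ∉ W
#8 (-3, 0, 2, 1): internal (-2.29289, -1.29289); octagon support 2.53553 vs apothem 1.2 → ∉ W

3, 5, 6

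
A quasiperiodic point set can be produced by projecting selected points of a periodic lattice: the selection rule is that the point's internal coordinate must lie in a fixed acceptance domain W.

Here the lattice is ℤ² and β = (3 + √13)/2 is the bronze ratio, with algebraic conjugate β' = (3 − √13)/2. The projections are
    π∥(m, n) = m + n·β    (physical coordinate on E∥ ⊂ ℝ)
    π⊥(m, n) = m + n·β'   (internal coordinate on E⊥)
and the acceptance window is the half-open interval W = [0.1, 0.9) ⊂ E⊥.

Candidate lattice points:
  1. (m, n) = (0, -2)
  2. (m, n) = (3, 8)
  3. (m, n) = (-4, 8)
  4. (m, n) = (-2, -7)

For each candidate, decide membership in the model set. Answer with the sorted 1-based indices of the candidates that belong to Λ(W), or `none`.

1, 2, 4

Compute β' = (3−√13)/2 = -0.3028, so π⊥(m,n) = m -0.3028·n.
candidate 1: (m,n)=(0,-2) → π∥ = 0-2·β ≈ -6.6056, π⊥ = 0-2·β' ≈ 0.6056 ∈ [0.1, 0.9) ⇒ IN Λ
candidate 2: (m,n)=(3,8) → π∥ = 3+8·β ≈ 29.4222, π⊥ = 3+8·β' ≈ 0.5778 ∈ [0.1, 0.9) ⇒ IN Λ
candidate 3: (m,n)=(-4,8) → π∥ = -4+8·β ≈ 22.4222, π⊥ = -4+8·β' ≈ -6.4222 ∉ [0.1, 0.9) ⇒ out
candidate 4: (m,n)=(-2,-7) → π∥ = -2-7·β ≈ -25.1194, π⊥ = -2-7·β' ≈ 0.1194 ∈ [0.1, 0.9) ⇒ IN Λ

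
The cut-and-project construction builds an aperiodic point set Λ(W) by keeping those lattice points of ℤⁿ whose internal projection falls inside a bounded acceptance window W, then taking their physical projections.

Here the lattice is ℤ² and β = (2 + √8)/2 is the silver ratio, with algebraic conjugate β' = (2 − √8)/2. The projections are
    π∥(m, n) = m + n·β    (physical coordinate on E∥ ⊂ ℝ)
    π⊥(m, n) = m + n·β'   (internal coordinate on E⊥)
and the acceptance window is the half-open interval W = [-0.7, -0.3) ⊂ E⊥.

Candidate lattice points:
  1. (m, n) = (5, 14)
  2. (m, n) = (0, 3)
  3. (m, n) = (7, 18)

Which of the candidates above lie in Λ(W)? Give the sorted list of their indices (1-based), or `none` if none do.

3

Compute β' = (2−√8)/2 = -0.41421, so π⊥(m,n) = m -0.41421·n.
[1] lift (5,14): star map gives -0.79899; window check -0.7 ≤ -0.79899 < -0.3 is false → out
[2] lift (0,3): star map gives -1.24264; window check -0.7 ≤ -1.24264 < -0.3 is false → out
[3] lift (7,18): star map gives -0.45584; window check -0.7 ≤ -0.45584 < -0.3 is true → IN Λ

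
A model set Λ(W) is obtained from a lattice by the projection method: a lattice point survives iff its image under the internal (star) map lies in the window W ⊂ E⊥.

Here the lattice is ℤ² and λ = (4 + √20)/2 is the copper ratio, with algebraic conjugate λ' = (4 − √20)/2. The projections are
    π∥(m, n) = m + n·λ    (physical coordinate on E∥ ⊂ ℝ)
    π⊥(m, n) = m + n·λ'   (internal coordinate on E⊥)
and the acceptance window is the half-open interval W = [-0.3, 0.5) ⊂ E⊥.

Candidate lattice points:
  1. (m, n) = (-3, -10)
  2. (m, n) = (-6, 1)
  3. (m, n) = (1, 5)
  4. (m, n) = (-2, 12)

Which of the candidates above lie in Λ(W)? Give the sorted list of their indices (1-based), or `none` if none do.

λ' = (4−√20)/2 ≈ -0.2361.
[1] lift (-3,-10): star map gives -0.6393; window check -0.3 ≤ -0.6393 < 0.5 is false → out
[2] lift (-6,1): star map gives -6.2361; window check -0.3 ≤ -6.2361 < 0.5 is false → out
[3] lift (1,5): star map gives -0.1803; window check -0.3 ≤ -0.1803 < 0.5 is true → IN Λ
[4] lift (-2,12): star map gives -4.8328; window check -0.3 ≤ -4.8328 < 0.5 is false → out

3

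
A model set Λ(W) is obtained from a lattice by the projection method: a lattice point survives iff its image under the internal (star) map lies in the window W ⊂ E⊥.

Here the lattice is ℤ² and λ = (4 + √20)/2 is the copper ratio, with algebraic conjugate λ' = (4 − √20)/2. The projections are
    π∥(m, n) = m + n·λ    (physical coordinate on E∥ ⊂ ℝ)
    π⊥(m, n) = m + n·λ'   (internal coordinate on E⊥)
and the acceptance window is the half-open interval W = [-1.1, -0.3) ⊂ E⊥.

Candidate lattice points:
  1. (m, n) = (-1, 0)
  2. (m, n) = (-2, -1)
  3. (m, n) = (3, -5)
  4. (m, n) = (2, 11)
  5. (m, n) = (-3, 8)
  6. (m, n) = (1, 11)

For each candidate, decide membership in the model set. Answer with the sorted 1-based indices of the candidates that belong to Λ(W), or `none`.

Numerically λ ≈ 4.236068 and λ' = −1/λ ≈ -0.236068.
candidate 1: (m,n)=(-1,0) → π∥ = -1+0·λ ≈ -1.000000, π⊥ = -1+0·λ' ≈ -1.000000 ∈ [-1.1, -0.3) ⇒ IN Λ
candidate 2: (m,n)=(-2,-1) → π∥ = -2-1·λ ≈ -6.236068, π⊥ = -2-1·λ' ≈ -1.763932 ∉ [-1.1, -0.3) ⇒ out
candidate 3: (m,n)=(3,-5) → π∥ = 3-5·λ ≈ -18.180340, π⊥ = 3-5·λ' ≈ 4.180340 ∉ [-1.1, -0.3) ⇒ out
candidate 4: (m,n)=(2,11) → π∥ = 2+11·λ ≈ 48.596748, π⊥ = 2+11·λ' ≈ -0.596748 ∈ [-1.1, -0.3) ⇒ IN Λ
candidate 5: (m,n)=(-3,8) → π∥ = -3+8·λ ≈ 30.888544, π⊥ = -3+8·λ' ≈ -4.888544 ∉ [-1.1, -0.3) ⇒ out
candidate 6: (m,n)=(1,11) → π∥ = 1+11·λ ≈ 47.596748, π⊥ = 1+11·λ' ≈ -1.596748 ∉ [-1.1, -0.3) ⇒ out

1, 4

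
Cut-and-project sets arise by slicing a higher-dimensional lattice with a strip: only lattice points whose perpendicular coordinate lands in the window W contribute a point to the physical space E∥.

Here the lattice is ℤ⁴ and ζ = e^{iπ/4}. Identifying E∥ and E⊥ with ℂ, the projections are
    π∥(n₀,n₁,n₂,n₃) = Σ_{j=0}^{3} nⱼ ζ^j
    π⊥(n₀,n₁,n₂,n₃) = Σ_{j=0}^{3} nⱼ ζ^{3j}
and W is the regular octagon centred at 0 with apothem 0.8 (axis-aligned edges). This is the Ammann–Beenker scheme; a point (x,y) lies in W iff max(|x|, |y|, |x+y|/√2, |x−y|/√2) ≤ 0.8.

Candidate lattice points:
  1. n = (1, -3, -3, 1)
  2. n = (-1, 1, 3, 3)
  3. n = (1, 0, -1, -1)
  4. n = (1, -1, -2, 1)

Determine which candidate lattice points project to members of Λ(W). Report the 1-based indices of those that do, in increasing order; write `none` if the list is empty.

With ζ = e^{iπ/4} the internal vectors are ζ^0,ζ^3,ζ^6,ζ^9.
candidate 1: n = (1, -3, -3, 1) → π⊥ ≈ (+3.828427, +1.585786); max(|x|,|y|,|x±y|/√2) = 3.828427 > 0.8 ⇒ ∉ W
candidate 2: n = (-1, 1, 3, 3) → π⊥ ≈ (+0.414214, -0.171573); max(|x|,|y|,|x±y|/√2) = 0.414214 ≤ 0.8 ⇒ ∈ W
candidate 3: n = (1, 0, -1, -1) → π⊥ ≈ (+0.292893, +0.292893); max(|x|,|y|,|x±y|/√2) = 0.414214 ≤ 0.8 ⇒ ∈ W
candidate 4: n = (1, -1, -2, 1) → π⊥ ≈ (+2.414214, +2.000000); max(|x|,|y|,|x±y|/√2) = 3.121320 > 0.8 ⇒ ∉ W

2, 3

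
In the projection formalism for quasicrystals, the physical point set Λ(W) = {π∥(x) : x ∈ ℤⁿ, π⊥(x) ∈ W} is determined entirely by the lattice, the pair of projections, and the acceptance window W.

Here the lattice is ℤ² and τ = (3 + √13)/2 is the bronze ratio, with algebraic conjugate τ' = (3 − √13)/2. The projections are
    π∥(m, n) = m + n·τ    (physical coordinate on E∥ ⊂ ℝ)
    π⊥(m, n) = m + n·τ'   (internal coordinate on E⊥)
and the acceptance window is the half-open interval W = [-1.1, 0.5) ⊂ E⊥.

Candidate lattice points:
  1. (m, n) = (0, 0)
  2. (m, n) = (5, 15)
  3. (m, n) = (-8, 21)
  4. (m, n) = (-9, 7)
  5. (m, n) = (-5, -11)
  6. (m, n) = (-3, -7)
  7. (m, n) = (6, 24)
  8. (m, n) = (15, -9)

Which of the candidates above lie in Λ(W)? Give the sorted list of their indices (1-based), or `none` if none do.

Numerically τ ≈ 3.302776 and τ' = −1/τ ≈ -0.302776.
[1] lift (0,0): star map gives 0.000000; window check -1.1 ≤ 0.000000 < 0.5 is true → IN Λ
[2] lift (5,15): star map gives 0.458365; window check -1.1 ≤ 0.458365 < 0.5 is true → IN Λ
[3] lift (-8,21): star map gives -14.358288; window check -1.1 ≤ -14.358288 < 0.5 is false → out
[4] lift (-9,7): star map gives -11.119429; window check -1.1 ≤ -11.119429 < 0.5 is false → out
[5] lift (-5,-11): star map gives -1.669468; window check -1.1 ≤ -1.669468 < 0.5 is false → out
[6] lift (-3,-7): star map gives -0.880571; window check -1.1 ≤ -0.880571 < 0.5 is true → IN Λ
[7] lift (6,24): star map gives -1.266615; window check -1.1 ≤ -1.266615 < 0.5 is false → out
[8] lift (15,-9): star map gives 17.724981; window check -1.1 ≤ 17.724981 < 0.5 is false → out

1, 2, 6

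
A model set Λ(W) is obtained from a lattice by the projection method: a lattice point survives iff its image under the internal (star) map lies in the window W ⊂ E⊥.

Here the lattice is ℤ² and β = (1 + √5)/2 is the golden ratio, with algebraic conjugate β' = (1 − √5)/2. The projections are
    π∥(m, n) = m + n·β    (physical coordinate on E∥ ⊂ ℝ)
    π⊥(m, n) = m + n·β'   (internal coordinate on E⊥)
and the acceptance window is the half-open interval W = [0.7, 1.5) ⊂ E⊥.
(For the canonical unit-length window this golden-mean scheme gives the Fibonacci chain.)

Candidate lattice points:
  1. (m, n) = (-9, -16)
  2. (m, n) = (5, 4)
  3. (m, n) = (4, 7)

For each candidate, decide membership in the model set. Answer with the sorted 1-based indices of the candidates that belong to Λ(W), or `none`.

Numerically β ≈ 1.618034 and β' = −1/β ≈ -0.618034.
[1] lift (-9,-16): star map gives 0.888544; window check 0.7 ≤ 0.888544 < 1.5 is true → IN Λ
[2] lift (5,4): star map gives 2.527864; window check 0.7 ≤ 2.527864 < 1.5 is false → out
[3] lift (4,7): star map gives -0.326238; window check 0.7 ≤ -0.326238 < 1.5 is false → out

1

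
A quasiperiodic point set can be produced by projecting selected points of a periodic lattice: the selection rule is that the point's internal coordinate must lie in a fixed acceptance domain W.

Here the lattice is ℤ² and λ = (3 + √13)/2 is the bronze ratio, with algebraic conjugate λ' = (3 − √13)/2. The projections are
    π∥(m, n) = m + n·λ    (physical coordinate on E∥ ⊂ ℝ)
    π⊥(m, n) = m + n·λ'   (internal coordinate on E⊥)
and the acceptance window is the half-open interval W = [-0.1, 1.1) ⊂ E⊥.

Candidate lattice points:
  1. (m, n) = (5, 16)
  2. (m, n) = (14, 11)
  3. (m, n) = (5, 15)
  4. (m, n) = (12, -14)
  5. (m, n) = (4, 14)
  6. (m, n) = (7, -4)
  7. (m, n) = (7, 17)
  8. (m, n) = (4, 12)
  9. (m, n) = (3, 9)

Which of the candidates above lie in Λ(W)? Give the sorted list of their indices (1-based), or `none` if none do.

1, 3, 8, 9

Compute λ' = (3−√13)/2 = -0.302776, so π⊥(m,n) = m -0.302776·n.
[1] lift (5,16): star map gives 0.155590; window check -0.1 ≤ 0.155590 < 1.1 is true → IN Λ
[2] lift (14,11): star map gives 10.669468; window check -0.1 ≤ 10.669468 < 1.1 is false → out
[3] lift (5,15): star map gives 0.458365; window check -0.1 ≤ 0.458365 < 1.1 is true → IN Λ
[4] lift (12,-14): star map gives 16.238859; window check -0.1 ≤ 16.238859 < 1.1 is false → out
[5] lift (4,14): star map gives -0.238859; window check -0.1 ≤ -0.238859 < 1.1 is false → out
[6] lift (7,-4): star map gives 8.211103; window check -0.1 ≤ 8.211103 < 1.1 is false → out
[7] lift (7,17): star map gives 1.852814; window check -0.1 ≤ 1.852814 < 1.1 is false → out
[8] lift (4,12): star map gives 0.366692; window check -0.1 ≤ 0.366692 < 1.1 is true → IN Λ
[9] lift (3,9): star map gives 0.275019; window check -0.1 ≤ 0.275019 < 1.1 is true → IN Λ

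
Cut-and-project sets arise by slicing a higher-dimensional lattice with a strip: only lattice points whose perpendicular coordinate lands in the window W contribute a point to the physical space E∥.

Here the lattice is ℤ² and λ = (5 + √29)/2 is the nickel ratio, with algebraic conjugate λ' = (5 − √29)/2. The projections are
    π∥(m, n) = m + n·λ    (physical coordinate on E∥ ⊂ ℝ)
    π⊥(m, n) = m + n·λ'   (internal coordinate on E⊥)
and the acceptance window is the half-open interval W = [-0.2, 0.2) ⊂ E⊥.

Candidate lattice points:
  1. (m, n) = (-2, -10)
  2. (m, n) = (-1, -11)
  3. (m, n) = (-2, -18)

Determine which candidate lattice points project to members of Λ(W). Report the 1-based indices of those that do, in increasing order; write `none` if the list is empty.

1

Compute λ' = (5−√29)/2 = -0.1926, so π⊥(m,n) = m -0.1926·n.
[1] lift (-2,-10): star map gives -0.0742; window check -0.2 ≤ -0.0742 < 0.2 is true → IN Λ
[2] lift (-1,-11): star map gives 1.1184; window check -0.2 ≤ 1.1184 < 0.2 is false → out
[3] lift (-2,-18): star map gives 1.4665; window check -0.2 ≤ 1.4665 < 0.2 is false → out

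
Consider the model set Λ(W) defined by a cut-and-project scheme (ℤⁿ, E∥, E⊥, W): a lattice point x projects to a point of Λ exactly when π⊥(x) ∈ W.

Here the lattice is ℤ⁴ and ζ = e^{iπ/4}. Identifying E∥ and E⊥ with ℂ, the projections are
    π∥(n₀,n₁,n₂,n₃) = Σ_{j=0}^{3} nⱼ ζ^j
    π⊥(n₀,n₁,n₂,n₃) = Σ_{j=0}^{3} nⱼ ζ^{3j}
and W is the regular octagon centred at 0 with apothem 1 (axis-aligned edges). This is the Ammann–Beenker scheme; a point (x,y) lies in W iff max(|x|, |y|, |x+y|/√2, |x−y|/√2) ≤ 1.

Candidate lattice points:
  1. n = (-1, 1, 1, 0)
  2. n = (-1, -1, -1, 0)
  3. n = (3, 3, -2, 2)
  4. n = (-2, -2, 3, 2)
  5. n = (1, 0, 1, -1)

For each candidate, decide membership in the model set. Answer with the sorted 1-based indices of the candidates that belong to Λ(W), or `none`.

With ζ = e^{iπ/4} the internal vectors are ζ^0,ζ^3,ζ^6,ζ^9.
candidate 1: n = (-1, 1, 1, 0) → π⊥ ≈ (-1.7071, -0.2929); max(|x|,|y|,|x±y|/√2) = 1.7071 > 1 ⇒ ∉ W
candidate 2: n = (-1, -1, -1, 0) → π⊥ ≈ (-0.2929, +0.2929); max(|x|,|y|,|x±y|/√2) = 0.4142 ≤ 1 ⇒ ∈ W
candidate 3: n = (3, 3, -2, 2) → π⊥ ≈ (+2.2929, +5.5355); max(|x|,|y|,|x±y|/√2) = 5.5355 > 1 ⇒ ∉ W
candidate 4: n = (-2, -2, 3, 2) → π⊥ ≈ (+0.8284, -3.0000); max(|x|,|y|,|x±y|/√2) = 3.0000 > 1 ⇒ ∉ W
candidate 5: n = (1, 0, 1, -1) → π⊥ ≈ (+0.2929, -1.7071); max(|x|,|y|,|x±y|/√2) = 1.7071 > 1 ⇒ ∉ W

2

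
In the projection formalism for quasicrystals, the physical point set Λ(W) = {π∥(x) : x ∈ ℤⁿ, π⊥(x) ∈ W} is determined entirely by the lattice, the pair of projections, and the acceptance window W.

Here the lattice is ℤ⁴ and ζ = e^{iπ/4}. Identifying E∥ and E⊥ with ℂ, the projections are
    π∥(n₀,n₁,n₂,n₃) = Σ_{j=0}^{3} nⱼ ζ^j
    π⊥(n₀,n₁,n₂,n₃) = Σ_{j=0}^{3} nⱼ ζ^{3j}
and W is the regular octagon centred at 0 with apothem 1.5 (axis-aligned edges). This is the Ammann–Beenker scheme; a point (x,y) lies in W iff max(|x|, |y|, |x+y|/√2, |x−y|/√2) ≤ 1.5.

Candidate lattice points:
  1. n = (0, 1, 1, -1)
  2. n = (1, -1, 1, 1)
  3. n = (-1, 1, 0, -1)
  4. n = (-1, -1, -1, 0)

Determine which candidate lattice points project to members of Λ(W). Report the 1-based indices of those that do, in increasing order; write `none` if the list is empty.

4

π⊥(n) = n₀ + n₁ζ³ + n₂ζ⁶ + n₃ζ⁹ where ζ = e^{iπ/4}.
#1 (0, 1, 1, -1): internal (-1.414214, -1.000000); octagon support 1.707107 vs apothem 1.5 → ∉ W
#2 (1, -1, 1, 1): internal (2.414214, -1.000000); octagon support 2.414214 vs apothem 1.5 → ∉ W
#3 (-1, 1, 0, -1): internal (-2.414214, 0.000000); octagon support 2.414214 vs apothem 1.5 → ∉ W
#4 (-1, -1, -1, 0): internal (-0.292893, 0.292893); octagon support 0.414214 vs apothem 1.5 → ∈ W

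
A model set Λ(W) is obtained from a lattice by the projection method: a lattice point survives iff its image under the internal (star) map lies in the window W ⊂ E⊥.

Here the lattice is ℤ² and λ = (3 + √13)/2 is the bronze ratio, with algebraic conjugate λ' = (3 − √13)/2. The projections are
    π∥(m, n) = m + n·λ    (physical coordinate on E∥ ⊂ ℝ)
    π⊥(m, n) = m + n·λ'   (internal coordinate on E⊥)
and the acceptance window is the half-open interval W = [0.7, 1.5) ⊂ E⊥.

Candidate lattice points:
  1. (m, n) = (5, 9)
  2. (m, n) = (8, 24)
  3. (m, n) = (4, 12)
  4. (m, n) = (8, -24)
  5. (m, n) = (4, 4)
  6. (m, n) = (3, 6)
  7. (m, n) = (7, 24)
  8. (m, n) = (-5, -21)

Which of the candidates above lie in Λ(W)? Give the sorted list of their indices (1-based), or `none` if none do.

Compute λ' = (3−√13)/2 = -0.3028, so π⊥(m,n) = m -0.3028·n.
#1 (5,9): internal coord 5 + (9)·λ' = +2.2750; +2.2750 ∉ [0.7, 1.5) → out
#2 (8,24): internal coord 8 + (24)·λ' = +0.7334; +0.7334 ∈ [0.7, 1.5) → IN Λ
#3 (4,12): internal coord 4 + (12)·λ' = +0.3667; +0.3667 ∉ [0.7, 1.5) → out
#4 (8,-24): internal coord 8 + (-24)·λ' = +15.2666; +15.2666 ∉ [0.7, 1.5) → out
#5 (4,4): internal coord 4 + (4)·λ' = +2.7889; +2.7889 ∉ [0.7, 1.5) → out
#6 (3,6): internal coord 3 + (6)·λ' = +1.1833; +1.1833 ∈ [0.7, 1.5) → IN Λ
#7 (7,24): internal coord 7 + (24)·λ' = -0.2666; -0.2666 ∉ [0.7, 1.5) → out
#8 (-5,-21): internal coord -5 + (-21)·λ' = +1.3583; +1.3583 ∈ [0.7, 1.5) → IN Λ

2, 6, 8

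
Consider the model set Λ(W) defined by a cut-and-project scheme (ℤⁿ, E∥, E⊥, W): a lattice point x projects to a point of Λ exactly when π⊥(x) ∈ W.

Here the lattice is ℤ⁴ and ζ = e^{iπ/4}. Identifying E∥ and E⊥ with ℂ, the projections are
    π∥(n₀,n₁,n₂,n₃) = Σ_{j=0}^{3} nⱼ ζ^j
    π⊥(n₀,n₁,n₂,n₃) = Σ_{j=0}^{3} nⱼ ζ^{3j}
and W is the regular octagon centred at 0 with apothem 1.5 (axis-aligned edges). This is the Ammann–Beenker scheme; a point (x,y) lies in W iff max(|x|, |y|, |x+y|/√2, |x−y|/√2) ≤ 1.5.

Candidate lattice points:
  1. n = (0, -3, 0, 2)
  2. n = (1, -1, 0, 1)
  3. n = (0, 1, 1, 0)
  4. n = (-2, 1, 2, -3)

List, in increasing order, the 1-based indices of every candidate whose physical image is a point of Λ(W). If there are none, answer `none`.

3

Internal map: ζ^{3j} for j=0..3 gives (1,0), (−√2/2,√2/2), (0,−1), (√2/2,√2/2).
candidate 1: n = (0, -3, 0, 2) → π⊥ ≈ (+3.535534, -0.707107); max(|x|,|y|,|x±y|/√2) = 3.535534 > 1.5 ⇒ ∉ W
candidate 2: n = (1, -1, 0, 1) → π⊥ ≈ (+2.414214, +0.000000); max(|x|,|y|,|x±y|/√2) = 2.414214 > 1.5 ⇒ ∉ W
candidate 3: n = (0, 1, 1, 0) → π⊥ ≈ (-0.707107, -0.292893); max(|x|,|y|,|x±y|/√2) = 0.707107 ≤ 1.5 ⇒ ∈ W
candidate 4: n = (-2, 1, 2, -3) → π⊥ ≈ (-4.828427, -3.414214); max(|x|,|y|,|x±y|/√2) = 5.828427 > 1.5 ⇒ ∉ W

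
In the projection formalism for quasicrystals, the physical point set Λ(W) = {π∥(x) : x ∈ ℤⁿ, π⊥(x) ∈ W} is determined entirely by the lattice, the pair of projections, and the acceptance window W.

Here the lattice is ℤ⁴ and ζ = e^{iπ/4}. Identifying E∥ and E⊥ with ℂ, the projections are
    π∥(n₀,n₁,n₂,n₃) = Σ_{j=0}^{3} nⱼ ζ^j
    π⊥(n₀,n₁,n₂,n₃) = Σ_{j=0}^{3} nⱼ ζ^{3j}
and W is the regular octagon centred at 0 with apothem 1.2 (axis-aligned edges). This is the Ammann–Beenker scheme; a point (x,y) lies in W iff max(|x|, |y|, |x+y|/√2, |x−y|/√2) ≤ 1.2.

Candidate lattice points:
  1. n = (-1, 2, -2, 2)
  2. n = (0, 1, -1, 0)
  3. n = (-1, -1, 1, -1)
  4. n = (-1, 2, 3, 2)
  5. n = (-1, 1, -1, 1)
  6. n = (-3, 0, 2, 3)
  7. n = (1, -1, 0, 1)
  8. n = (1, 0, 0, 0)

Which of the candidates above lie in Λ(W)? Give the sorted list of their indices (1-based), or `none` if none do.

Internal map: ζ^{3j} for j=0..3 gives (1,0), (−√2/2,√2/2), (0,−1), (√2/2,√2/2).
candidate 1: n = (-1, 2, -2, 2) → π⊥ ≈ (-1.000000, +4.828427); max(|x|,|y|,|x±y|/√2) = 4.828427 > 1.2 ⇒ ∉ W
candidate 2: n = (0, 1, -1, 0) → π⊥ ≈ (-0.707107, +1.707107); max(|x|,|y|,|x±y|/√2) = 1.707107 > 1.2 ⇒ ∉ W
candidate 3: n = (-1, -1, 1, -1) → π⊥ ≈ (-1.000000, -2.414214); max(|x|,|y|,|x±y|/√2) = 2.414214 > 1.2 ⇒ ∉ W
candidate 4: n = (-1, 2, 3, 2) → π⊥ ≈ (-1.000000, -0.171573); max(|x|,|y|,|x±y|/√2) = 1.000000 ≤ 1.2 ⇒ ∈ W
candidate 5: n = (-1, 1, -1, 1) → π⊥ ≈ (-1.000000, +2.414214); max(|x|,|y|,|x±y|/√2) = 2.414214 > 1.2 ⇒ ∉ W
candidate 6: n = (-3, 0, 2, 3) → π⊥ ≈ (-0.878680, +0.121320); max(|x|,|y|,|x±y|/√2) = 0.878680 ≤ 1.2 ⇒ ∈ W
candidate 7: n = (1, -1, 0, 1) → π⊥ ≈ (+2.414214, +0.000000); max(|x|,|y|,|x±y|/√2) = 2.414214 > 1.2 ⇒ ∉ W
candidate 8: n = (1, 0, 0, 0) → π⊥ ≈ (+1.000000, +0.000000); max(|x|,|y|,|x±y|/√2) = 1.000000 ≤ 1.2 ⇒ ∈ W

4, 6, 8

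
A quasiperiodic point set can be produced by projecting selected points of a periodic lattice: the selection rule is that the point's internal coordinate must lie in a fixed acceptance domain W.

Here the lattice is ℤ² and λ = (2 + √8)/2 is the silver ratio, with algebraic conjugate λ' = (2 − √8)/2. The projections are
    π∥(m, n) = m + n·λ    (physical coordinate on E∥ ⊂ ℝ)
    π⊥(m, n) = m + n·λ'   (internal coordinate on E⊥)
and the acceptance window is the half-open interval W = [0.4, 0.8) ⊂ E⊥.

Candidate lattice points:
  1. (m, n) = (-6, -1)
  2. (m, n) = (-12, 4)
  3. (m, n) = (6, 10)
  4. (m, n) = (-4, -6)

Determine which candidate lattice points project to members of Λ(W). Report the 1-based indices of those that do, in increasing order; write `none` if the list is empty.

none

Compute λ' = (2−√8)/2 = -0.4142, so π⊥(m,n) = m -0.4142·n.
[1] lift (-6,-1): star map gives -5.5858; window check 0.4 ≤ -5.5858 < 0.8 is false → out
[2] lift (-12,4): star map gives -13.6569; window check 0.4 ≤ -13.6569 < 0.8 is false → out
[3] lift (6,10): star map gives 1.8579; window check 0.4 ≤ 1.8579 < 0.8 is false → out
[4] lift (-4,-6): star map gives -1.5147; window check 0.4 ≤ -1.5147 < 0.8 is false → out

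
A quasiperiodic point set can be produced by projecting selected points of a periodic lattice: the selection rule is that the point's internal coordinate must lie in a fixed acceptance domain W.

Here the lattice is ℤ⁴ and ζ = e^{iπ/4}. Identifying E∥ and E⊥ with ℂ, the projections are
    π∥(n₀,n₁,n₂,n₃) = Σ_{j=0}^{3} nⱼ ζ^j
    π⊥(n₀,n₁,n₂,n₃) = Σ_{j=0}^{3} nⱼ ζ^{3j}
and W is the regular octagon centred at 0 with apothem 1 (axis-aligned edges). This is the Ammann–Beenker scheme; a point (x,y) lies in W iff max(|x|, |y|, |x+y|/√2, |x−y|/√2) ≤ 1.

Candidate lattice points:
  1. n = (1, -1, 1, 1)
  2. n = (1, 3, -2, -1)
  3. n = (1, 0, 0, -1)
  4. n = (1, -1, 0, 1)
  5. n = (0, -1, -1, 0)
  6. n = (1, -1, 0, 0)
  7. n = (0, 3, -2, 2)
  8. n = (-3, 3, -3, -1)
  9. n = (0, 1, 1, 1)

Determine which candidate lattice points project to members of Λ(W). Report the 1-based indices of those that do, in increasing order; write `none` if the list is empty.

3, 5, 9

Internal map: ζ^{3j} for j=0..3 gives (1,0), (−√2/2,√2/2), (0,−1), (√2/2,√2/2).
#1 (1, -1, 1, 1): internal (2.41421, -1.00000); octagon support 2.41421 vs apothem 1 → ∉ W
#2 (1, 3, -2, -1): internal (-1.82843, 3.41421); octagon support 3.70711 vs apothem 1 → ∉ W
#3 (1, 0, 0, -1): internal (0.29289, -0.70711); octagon support 0.70711 vs apothem 1 → ∈ W
#4 (1, -1, 0, 1): internal (2.41421, 0.00000); octagon support 2.41421 vs apothem 1 → ∉ W
#5 (0, -1, -1, 0): internal (0.70711, 0.29289); octagon support 0.70711 vs apothem 1 → ∈ W
#6 (1, -1, 0, 0): internal (1.70711, -0.70711); octagon support 1.70711 vs apothem 1 → ∉ W
#7 (0, 3, -2, 2): internal (-0.70711, 5.53553); octagon support 5.53553 vs apothem 1 → ∉ W
#8 (-3, 3, -3, -1): internal (-5.82843, 4.41421); octagon support 7.24264 vs apothem 1 → ∉ W
#9 (0, 1, 1, 1): internal (0.00000, 0.41421); octagon support 0.41421 vs apothem 1 → ∈ W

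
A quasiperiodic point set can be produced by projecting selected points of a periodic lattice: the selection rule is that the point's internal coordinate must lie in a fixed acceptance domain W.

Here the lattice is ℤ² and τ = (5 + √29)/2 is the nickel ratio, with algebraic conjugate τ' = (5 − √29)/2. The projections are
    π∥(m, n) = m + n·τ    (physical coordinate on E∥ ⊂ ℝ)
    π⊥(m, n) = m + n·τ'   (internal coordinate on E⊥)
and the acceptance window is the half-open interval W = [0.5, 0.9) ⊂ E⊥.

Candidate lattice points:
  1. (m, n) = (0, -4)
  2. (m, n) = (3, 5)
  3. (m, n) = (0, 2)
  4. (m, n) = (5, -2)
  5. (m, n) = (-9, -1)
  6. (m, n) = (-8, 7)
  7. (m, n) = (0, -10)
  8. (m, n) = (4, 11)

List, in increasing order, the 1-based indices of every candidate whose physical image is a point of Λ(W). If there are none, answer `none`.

Compute τ' = (5−√29)/2 = -0.1926, so π⊥(m,n) = m -0.1926·n.
#1 (0,-4): internal coord 0 + (-4)·τ' = +0.7703; +0.7703 ∈ [0.5, 0.9) → IN Λ
#2 (3,5): internal coord 3 + (5)·τ' = +2.0371; +2.0371 ∉ [0.5, 0.9) → out
#3 (0,2): internal coord 0 + (2)·τ' = -0.3852; -0.3852 ∉ [0.5, 0.9) → out
#4 (5,-2): internal coord 5 + (-2)·τ' = +5.3852; +5.3852 ∉ [0.5, 0.9) → out
#5 (-9,-1): internal coord -9 + (-1)·τ' = -8.8074; -8.8074 ∉ [0.5, 0.9) → out
#6 (-8,7): internal coord -8 + (7)·τ' = -9.3481; -9.3481 ∉ [0.5, 0.9) → out
#7 (0,-10): internal coord 0 + (-10)·τ' = +1.9258; +1.9258 ∉ [0.5, 0.9) → out
#8 (4,11): internal coord 4 + (11)·τ' = +1.8816; +1.8816 ∉ [0.5, 0.9) → out

1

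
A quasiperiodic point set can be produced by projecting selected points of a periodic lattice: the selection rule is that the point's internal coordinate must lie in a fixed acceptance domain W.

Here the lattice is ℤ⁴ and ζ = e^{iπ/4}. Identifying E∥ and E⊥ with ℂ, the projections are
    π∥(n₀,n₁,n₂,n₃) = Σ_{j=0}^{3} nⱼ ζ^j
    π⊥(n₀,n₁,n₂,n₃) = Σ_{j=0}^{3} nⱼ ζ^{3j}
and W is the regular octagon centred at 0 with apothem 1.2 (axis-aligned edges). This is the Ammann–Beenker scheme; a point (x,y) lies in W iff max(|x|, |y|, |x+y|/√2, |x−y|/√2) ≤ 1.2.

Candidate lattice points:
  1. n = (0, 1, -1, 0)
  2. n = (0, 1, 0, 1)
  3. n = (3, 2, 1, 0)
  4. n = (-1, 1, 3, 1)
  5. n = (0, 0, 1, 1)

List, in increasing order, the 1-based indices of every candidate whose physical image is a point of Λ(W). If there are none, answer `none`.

π⊥(n) = n₀ + n₁ζ³ + n₂ζ⁶ + n₃ζ⁹ where ζ = e^{iπ/4}.
candidate 1: n = (0, 1, -1, 0) → π⊥ ≈ (-0.7071, +1.7071); max(|x|,|y|,|x±y|/√2) = 1.7071 > 1.2 ⇒ ∉ W
candidate 2: n = (0, 1, 0, 1) → π⊥ ≈ (+0.0000, +1.4142); max(|x|,|y|,|x±y|/√2) = 1.4142 > 1.2 ⇒ ∉ W
candidate 3: n = (3, 2, 1, 0) → π⊥ ≈ (+1.5858, +0.4142); max(|x|,|y|,|x±y|/√2) = 1.5858 > 1.2 ⇒ ∉ W
candidate 4: n = (-1, 1, 3, 1) → π⊥ ≈ (-1.0000, -1.5858); max(|x|,|y|,|x±y|/√2) = 1.8284 > 1.2 ⇒ ∉ W
candidate 5: n = (0, 0, 1, 1) → π⊥ ≈ (+0.7071, -0.2929); max(|x|,|y|,|x±y|/√2) = 0.7071 ≤ 1.2 ⇒ ∈ W

5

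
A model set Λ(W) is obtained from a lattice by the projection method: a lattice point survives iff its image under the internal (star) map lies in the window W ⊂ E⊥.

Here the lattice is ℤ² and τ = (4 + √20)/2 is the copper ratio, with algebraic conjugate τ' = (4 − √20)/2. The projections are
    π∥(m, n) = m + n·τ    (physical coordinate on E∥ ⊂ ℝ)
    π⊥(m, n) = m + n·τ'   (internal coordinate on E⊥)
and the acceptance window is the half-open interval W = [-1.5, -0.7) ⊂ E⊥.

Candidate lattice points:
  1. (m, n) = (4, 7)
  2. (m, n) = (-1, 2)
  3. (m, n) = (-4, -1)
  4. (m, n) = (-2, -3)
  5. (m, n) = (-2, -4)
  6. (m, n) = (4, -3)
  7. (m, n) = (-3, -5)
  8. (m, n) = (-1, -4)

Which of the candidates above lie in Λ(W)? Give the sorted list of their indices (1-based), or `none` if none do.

τ' = (4−√20)/2 ≈ -0.236068.
candidate 1: (m,n)=(4,7) → π∥ = 4+7·τ ≈ 33.652476, π⊥ = 4+7·τ' ≈ 2.347524 ∉ [-1.5, -0.7) ⇒ out
candidate 2: (m,n)=(-1,2) → π∥ = -1+2·τ ≈ 7.472136, π⊥ = -1+2·τ' ≈ -1.472136 ∈ [-1.5, -0.7) ⇒ IN Λ
candidate 3: (m,n)=(-4,-1) → π∥ = -4-1·τ ≈ -8.236068, π⊥ = -4-1·τ' ≈ -3.763932 ∉ [-1.5, -0.7) ⇒ out
candidate 4: (m,n)=(-2,-3) → π∥ = -2-3·τ ≈ -14.708204, π⊥ = -2-3·τ' ≈ -1.291796 ∈ [-1.5, -0.7) ⇒ IN Λ
candidate 5: (m,n)=(-2,-4) → π∥ = -2-4·τ ≈ -18.944272, π⊥ = -2-4·τ' ≈ -1.055728 ∈ [-1.5, -0.7) ⇒ IN Λ
candidate 6: (m,n)=(4,-3) → π∥ = 4-3·τ ≈ -8.708204, π⊥ = 4-3·τ' ≈ 4.708204 ∉ [-1.5, -0.7) ⇒ out
candidate 7: (m,n)=(-3,-5) → π∥ = -3-5·τ ≈ -24.180340, π⊥ = -3-5·τ' ≈ -1.819660 ∉ [-1.5, -0.7) ⇒ out
candidate 8: (m,n)=(-1,-4) → π∥ = -1-4·τ ≈ -17.944272, π⊥ = -1-4·τ' ≈ -0.055728 ∉ [-1.5, -0.7) ⇒ out

2, 4, 5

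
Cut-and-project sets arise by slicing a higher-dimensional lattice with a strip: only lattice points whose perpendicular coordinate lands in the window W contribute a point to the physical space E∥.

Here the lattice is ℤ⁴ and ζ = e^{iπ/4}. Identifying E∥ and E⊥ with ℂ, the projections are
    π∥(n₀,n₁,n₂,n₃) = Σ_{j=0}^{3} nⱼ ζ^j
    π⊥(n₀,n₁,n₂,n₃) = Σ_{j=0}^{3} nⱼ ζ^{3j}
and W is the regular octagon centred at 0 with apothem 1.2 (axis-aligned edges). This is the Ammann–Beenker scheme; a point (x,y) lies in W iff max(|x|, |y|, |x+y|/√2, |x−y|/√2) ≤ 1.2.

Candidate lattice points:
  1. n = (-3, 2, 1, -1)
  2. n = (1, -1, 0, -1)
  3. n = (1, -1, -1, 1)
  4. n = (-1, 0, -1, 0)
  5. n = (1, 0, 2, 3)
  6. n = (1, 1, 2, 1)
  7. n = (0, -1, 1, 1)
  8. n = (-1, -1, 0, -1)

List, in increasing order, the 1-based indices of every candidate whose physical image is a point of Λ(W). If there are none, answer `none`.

π⊥(n) = n₀ + n₁ζ³ + n₂ζ⁶ + n₃ζ⁹ where ζ = e^{iπ/4}.
#1 (-3, 2, 1, -1): internal (-5.121320, -0.292893); octagon support 5.121320 vs apothem 1.2 → ∉ W
#2 (1, -1, 0, -1): internal (1.000000, -1.414214); octagon support 1.707107 vs apothem 1.2 → ∉ W
#3 (1, -1, -1, 1): internal (2.414214, 1.000000); octagon support 2.414214 vs apothem 1.2 → ∉ W
#4 (-1, 0, -1, 0): internal (-1.000000, 1.000000); octagon support 1.414214 vs apothem 1.2 → ∉ W
#5 (1, 0, 2, 3): internal (3.121320, 0.121320); octagon support 3.121320 vs apothem 1.2 → ∉ W
#6 (1, 1, 2, 1): internal (1.000000, -0.585786); octagon support 1.121320 vs apothem 1.2 → ∈ W
#7 (0, -1, 1, 1): internal (1.414214, -1.000000); octagon support 1.707107 vs apothem 1.2 → ∉ W
#8 (-1, -1, 0, -1): internal (-1.000000, -1.414214); octagon support 1.707107 vs apothem 1.2 → ∉ W

6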